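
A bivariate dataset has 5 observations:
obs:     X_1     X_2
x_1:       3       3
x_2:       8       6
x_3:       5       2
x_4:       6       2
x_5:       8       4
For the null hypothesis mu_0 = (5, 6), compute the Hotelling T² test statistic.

Step 1 — sample mean vector:
  mean(X_1) = (3 + 8 + 5 + 6 + 8) / 5 = 30/5 = 6
  mean(X_2) = (3 + 6 + 2 + 2 + 4) / 5 = 17/5 = 3.4
  x̄ = (6, 3.4),  deviation x̄ - mu_0 = (6, 3.4) - (5, 6) = (1, -2.6).

Step 2 — sample covariance matrix, S[i,j] = (1/(n-1)) · Σ_k (x_{k,i} - mean_i) · (x_{k,j} - mean_j), divisor n-1 = 4:
  S[X_1,X_1] = ((-3)·(-3) + (2)·(2) + (-1)·(-1) + (0)·(0) + (2)·(2)) / 4 = 18/4 = 4.5
  S[X_1,X_2] = ((-3)·(-0.4) + (2)·(2.6) + (-1)·(-1.4) + (0)·(-1.4) + (2)·(0.6)) / 4 = 9/4 = 2.25
  S[X_2,X_2] = ((-0.4)·(-0.4) + (2.6)·(2.6) + (-1.4)·(-1.4) + (-1.4)·(-1.4) + (0.6)·(0.6)) / 4 = 11.2/4 = 2.8
  S = [[4.5, 2.25],
 [2.25, 2.8]].

Step 3 — invert S. det(S) = 4.5·2.8 - (2.25)² = 7.5375.
  S^{-1} = (1/det) · [[d, -b], [-b, a]] = [[0.3715, -0.2985],
 [-0.2985, 0.597]].

Step 4 — quadratic form (x̄ - mu_0)^T · S^{-1} · (x̄ - mu_0):
  S^{-1} · (x̄ - mu_0) = (1.1476, -1.8507),
  (x̄ - mu_0)^T · [...] = (1)·(1.1476) + (-2.6)·(-1.8507) = 5.9595.

Step 5 — scale by n: T² = 5 · 5.9595 = 29.7977.

T² ≈ 29.7977


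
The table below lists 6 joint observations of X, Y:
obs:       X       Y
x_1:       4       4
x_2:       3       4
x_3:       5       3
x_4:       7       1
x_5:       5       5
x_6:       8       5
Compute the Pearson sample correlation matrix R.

Step 1 — column means:
  mean(X) = (4 + 3 + 5 + 7 + 5 + 8) / 6 = 32/6 = 5.3333
  mean(Y) = (4 + 4 + 3 + 1 + 5 + 5) / 6 = 22/6 = 3.6667

Step 2 — sample variances and covariances s[i,j] = (1/(n-1)) · Σ_k (x_{k,i} - mean_i) · (x_{k,j} - mean_j), with n-1 = 5:
  s[X,X] = ((-1.3333)·(-1.3333) + (-2.3333)·(-2.3333) + (-0.3333)·(-0.3333) + (1.6667)·(1.6667) + (-0.3333)·(-0.3333) + (2.6667)·(2.6667)) / 5 = 17.3333/5 = 3.4667
  s[X,Y] = ((-1.3333)·(0.3333) + (-2.3333)·(0.3333) + (-0.3333)·(-0.6667) + (1.6667)·(-2.6667) + (-0.3333)·(1.3333) + (2.6667)·(1.3333)) / 5 = -2.3333/5 = -0.4667
  s[Y,Y] = ((0.3333)·(0.3333) + (0.3333)·(0.3333) + (-0.6667)·(-0.6667) + (-2.6667)·(-2.6667) + (1.3333)·(1.3333) + (1.3333)·(1.3333)) / 5 = 11.3333/5 = 2.2667
  Sample standard deviations s_i = √(s[i,i]):
  s(X) = √(3.4667) = 1.8619
  s(Y) = √(2.2667) = 1.5055

Step 3 — r_{ij} = s_{ij} / (s_i · s_j):
  r[X,X] = 1 (diagonal).
  r[X,Y] = -0.4667 / (1.8619 · 1.5055) = -0.4667 / 2.8032 = -0.1665
  r[Y,Y] = 1 (diagonal).

R is symmetric with unit diagonal. Assembling:

R = [[1, -0.1665],
 [-0.1665, 1]]


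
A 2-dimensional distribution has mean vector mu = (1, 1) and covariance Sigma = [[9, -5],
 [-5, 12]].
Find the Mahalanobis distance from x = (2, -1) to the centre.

Step 1 — centre the observation: (x - mu) = (1, -2).

Step 2 — invert Sigma. det(Sigma) = 9·12 - (-5)² = 83.
  Sigma^{-1} = (1/det) · [[d, -b], [-b, a]] = [[0.1446, 0.0602],
 [0.0602, 0.1084]].

Step 3 — form the quadratic (x - mu)^T · Sigma^{-1} · (x - mu):
  Sigma^{-1} · (x - mu) = (0.0241, -0.1566).
  (x - mu)^T · [Sigma^{-1} · (x - mu)] = (1)·(0.0241) + (-2)·(-0.1566) = 0.3373.

Step 4 — take square root: d = √(0.3373) ≈ 0.5808.

d(x, mu) = √(0.3373) ≈ 0.5808


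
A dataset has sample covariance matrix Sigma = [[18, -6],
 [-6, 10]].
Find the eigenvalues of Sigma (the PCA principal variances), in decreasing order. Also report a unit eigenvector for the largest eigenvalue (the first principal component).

Step 1 — characteristic polynomial of 2×2 Sigma:
  det(Sigma - λI) = λ² - trace · λ + det = 0.
  trace = 18 + 10 = 28, det = 18·10 - (-6)² = 144.
Step 2 — discriminant:
  Δ = trace² - 4·det = 784 - 576 = 208.
Step 3 — eigenvalues:
  λ = (trace ± √Δ)/2 = (28 ± 14.4222)/2,
  λ_1 = 21.2111,  λ_2 = 6.7889.

Step 4 — unit eigenvector for λ_1: solve (Sigma - λ_1 I)v = 0. First row:
  (18 - 21.2111)·v_x + (-6)·v_y = 0, i.e. (-3.2111)·v_x + (-6)·v_y = 0,
  so v ∝ (b, λ_1 - a) = (-6, 3.2111); multiply by -1 so the first entry is positive: u = (6, -3.2111).
  ||u|| = √((6)² + (-3.2111)²) = √(46.3112) ≈ 6.8052,
  v_1 = u/||u|| ≈ (0.8817, -0.4719) (||v_1|| = 1).

λ_1 = 21.2111,  λ_2 = 6.7889;  v_1 ≈ (0.8817, -0.4719)


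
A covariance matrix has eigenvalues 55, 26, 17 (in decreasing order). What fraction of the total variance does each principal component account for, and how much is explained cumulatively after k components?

Step 1 — total variance = trace(Sigma) = Σ λ_i = 55 + 26 + 17 = 98.

Step 2 — fraction explained by component i = λ_i / Σ λ:
  PC1: 55/98 = 0.5612
  PC2: 26/98 = 0.2653
  PC3: 17/98 = 0.1735

Step 3 — cumulative fraction after k components = (λ_1 + ... + λ_k) / Σ λ:
  k = 1: 55/98 = 0.5612
  k = 2: (55 + 26)/98 = 81/98 = 0.8265
  k = 3: (55 + 26 + 17)/98 = 98/98 = 1

Summary (fraction, with percent):

explained: PC1 0.5612 (56.12%), PC2 0.2653 (26.53%), PC3 0.1735 (17.35%);  cumulative: 0.5612, 0.8265, 1


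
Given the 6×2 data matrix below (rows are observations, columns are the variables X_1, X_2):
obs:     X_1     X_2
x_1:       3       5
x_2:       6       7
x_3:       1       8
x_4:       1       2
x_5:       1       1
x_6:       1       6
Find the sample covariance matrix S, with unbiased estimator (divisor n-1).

Step 1 — column means:
  mean(X_1) = (3 + 6 + 1 + 1 + 1 + 1) / 6 = 13/6 = 2.1667
  mean(X_2) = (5 + 7 + 8 + 2 + 1 + 6) / 6 = 29/6 = 4.8333

Step 2 — sample covariance S[i,j] = (1/(n-1)) · Σ_k (x_{k,i} - mean_i) · (x_{k,j} - mean_j), with n-1 = 5.
  S[X_1,X_1] = ((0.8333)·(0.8333) + (3.8333)·(3.8333) + (-1.1667)·(-1.1667) + (-1.1667)·(-1.1667) + (-1.1667)·(-1.1667) + (-1.1667)·(-1.1667)) / 5 = 20.8333/5 = 4.1667
  S[X_1,X_2] = ((0.8333)·(0.1667) + (3.8333)·(2.1667) + (-1.1667)·(3.1667) + (-1.1667)·(-2.8333) + (-1.1667)·(-3.8333) + (-1.1667)·(1.1667)) / 5 = 11.1667/5 = 2.2333
  S[X_2,X_2] = ((0.1667)·(0.1667) + (2.1667)·(2.1667) + (3.1667)·(3.1667) + (-2.8333)·(-2.8333) + (-3.8333)·(-3.8333) + (1.1667)·(1.1667)) / 5 = 38.8333/5 = 7.7667

S is symmetric (S[j,i] = S[i,j]). Assembling:

S = [[4.1667, 2.2333],
 [2.2333, 7.7667]]


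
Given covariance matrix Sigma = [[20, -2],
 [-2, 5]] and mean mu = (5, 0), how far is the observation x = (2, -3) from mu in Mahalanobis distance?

Step 1 — centre the observation: (x - mu) = (-3, -3).

Step 2 — invert Sigma. det(Sigma) = 20·5 - (-2)² = 96.
  Sigma^{-1} = (1/det) · [[d, -b], [-b, a]] = [[0.0521, 0.0208],
 [0.0208, 0.2083]].

Step 3 — form the quadratic (x - mu)^T · Sigma^{-1} · (x - mu):
  Sigma^{-1} · (x - mu) = (-0.2188, -0.6875).
  (x - mu)^T · [Sigma^{-1} · (x - mu)] = (-3)·(-0.2188) + (-3)·(-0.6875) = 2.7188.

Step 4 — take square root: d = √(2.7188) ≈ 1.6489.

d(x, mu) = √(2.7188) ≈ 1.6489


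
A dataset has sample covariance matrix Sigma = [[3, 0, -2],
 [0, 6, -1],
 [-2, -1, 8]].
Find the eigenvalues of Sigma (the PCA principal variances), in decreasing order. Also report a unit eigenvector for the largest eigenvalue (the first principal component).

Step 1 — characteristic polynomial p(λ) = det(λI - Sigma) = λ³ - tr·λ² + c_1·λ - det, where tr = trace, c_1 = sum of the principal 2×2 minors, det = det(Sigma):
  tr = 3 + 6 + 8 = 17,
  c_1 = (3·6 - (0)²) + (3·8 - (-2)²) + (6·8 - (-1)²) = 18 + 20 + 47 = 85,
  det = 3·(6·8 - (-1)²) - (0)·((0)·8 - (-1)·(-2)) + (-2)·((0)·(-1) - 6·(-2)) = 3·(47) - (0)·(-2) + (-2)·(12) = 117.
  So p(λ) = λ³ - 17λ² + 85λ - 117.
Step 2 — look for an integer root (rational root theorem: any rational root is an integer divisor of 117). Testing λ = 9:
  p(9) = 729 - 1377 + 765 - 117 = 0  ✓
  Dividing out (λ - 9): p(λ) = (λ - 9)(λ² - 8λ + 13).
Step 3 — remaining eigenvalues from the quadratic λ² - 8λ + 13 = 0:
  Δ = 8² - 4·13 = 64 - 52 = 12,  λ = (8 ± √12)/2 = (8 ± 3.4641)/2 ≈ 5.7321 or 2.2679.
  Sorted: λ_1 = 9,  λ_2 = 5.7321,  λ_3 = 2.2679  (check: sum = 17 = tr ✓).

Step 4 — unit eigenvector for λ_1 = 9: v spans the null space of (Sigma - λ_1 I), whose rows are
  r_1 = (-6, 0, -2),  r_2 = (0, -3, -1),  r_3 = (-2, -1, -1).
  v is orthogonal to every row, so take v ∝ r_1 × r_2 = ((0)·(-1) - (-2)·(-3), (-2)·(0) - (-6)·(-1), (-6)·(-3) - (0)·(0)) = (-6, -6, 18).
  Rescale (divide by 6; multiply by -1 so the first nonzero entry is positive): u = (1, 1, -3).
  ||u|| = √((1)² + (1)² + (-3)²) = √(11) ≈ 3.3166,  v_1 = u/||u|| ≈ (0.3015, 0.3015, -0.9045) (||v_1|| = 1).

λ_1 = 9,  λ_2 = 5.7321,  λ_3 = 2.2679;  v_1 ≈ (0.3015, 0.3015, -0.9045)


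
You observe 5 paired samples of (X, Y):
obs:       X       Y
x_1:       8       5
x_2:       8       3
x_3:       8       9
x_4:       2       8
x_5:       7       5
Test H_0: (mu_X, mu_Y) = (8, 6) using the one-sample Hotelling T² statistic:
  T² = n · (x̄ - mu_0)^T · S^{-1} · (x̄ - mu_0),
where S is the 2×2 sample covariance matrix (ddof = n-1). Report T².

Step 1 — sample mean vector:
  mean(X) = (8 + 8 + 8 + 2 + 7) / 5 = 33/5 = 6.6
  mean(Y) = (5 + 3 + 9 + 8 + 5) / 5 = 30/5 = 6
  x̄ = (6.6, 6),  deviation x̄ - mu_0 = (6.6, 6) - (8, 6) = (-1.4, 0).

Step 2 — sample covariance matrix, S[i,j] = (1/(n-1)) · Σ_k (x_{k,i} - mean_i) · (x_{k,j} - mean_j), divisor n-1 = 4:
  S[X,X] = ((1.4)·(1.4) + (1.4)·(1.4) + (1.4)·(1.4) + (-4.6)·(-4.6) + (0.4)·(0.4)) / 4 = 27.2/4 = 6.8
  S[X,Y] = ((1.4)·(-1) + (1.4)·(-3) + (1.4)·(3) + (-4.6)·(2) + (0.4)·(-1)) / 4 = -11/4 = -2.75
  S[Y,Y] = ((-1)·(-1) + (-3)·(-3) + (3)·(3) + (2)·(2) + (-1)·(-1)) / 4 = 24/4 = 6
  S = [[6.8, -2.75],
 [-2.75, 6]].

Step 3 — invert S. det(S) = 6.8·6 - (-2.75)² = 33.2375.
  S^{-1} = (1/det) · [[d, -b], [-b, a]] = [[0.1805, 0.0827],
 [0.0827, 0.2046]].

Step 4 — quadratic form (x̄ - mu_0)^T · S^{-1} · (x̄ - mu_0):
  S^{-1} · (x̄ - mu_0) = (-0.2527, -0.1158),
  (x̄ - mu_0)^T · [...] = (-1.4)·(-0.2527) + (0)·(-0.1158) = 0.3538.

Step 5 — scale by n: T² = 5 · 0.3538 = 1.7691.

T² ≈ 1.7691


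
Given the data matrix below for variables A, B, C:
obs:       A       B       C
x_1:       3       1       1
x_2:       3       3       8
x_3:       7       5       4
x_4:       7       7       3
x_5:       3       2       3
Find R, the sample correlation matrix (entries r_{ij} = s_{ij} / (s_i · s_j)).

Step 1 — column means:
  mean(A) = (3 + 3 + 7 + 7 + 3) / 5 = 23/5 = 4.6
  mean(B) = (1 + 3 + 5 + 7 + 2) / 5 = 18/5 = 3.6
  mean(C) = (1 + 8 + 4 + 3 + 3) / 5 = 19/5 = 3.8

Step 2 — sample variances and covariances s[i,j] = (1/(n-1)) · Σ_k (x_{k,i} - mean_i) · (x_{k,j} - mean_j), with n-1 = 4:
  s[A,A] = ((-1.6)·(-1.6) + (-1.6)·(-1.6) + (2.4)·(2.4) + (2.4)·(2.4) + (-1.6)·(-1.6)) / 4 = 19.2/4 = 4.8
  s[A,B] = ((-1.6)·(-2.6) + (-1.6)·(-0.6) + (2.4)·(1.4) + (2.4)·(3.4) + (-1.6)·(-1.6)) / 4 = 19.2/4 = 4.8
  s[A,C] = ((-1.6)·(-2.8) + (-1.6)·(4.2) + (2.4)·(0.2) + (2.4)·(-0.8) + (-1.6)·(-0.8)) / 4 = -2.4/4 = -0.6
  s[B,B] = ((-2.6)·(-2.6) + (-0.6)·(-0.6) + (1.4)·(1.4) + (3.4)·(3.4) + (-1.6)·(-1.6)) / 4 = 23.2/4 = 5.8
  s[B,C] = ((-2.6)·(-2.8) + (-0.6)·(4.2) + (1.4)·(0.2) + (3.4)·(-0.8) + (-1.6)·(-0.8)) / 4 = 3.6/4 = 0.9
  s[C,C] = ((-2.8)·(-2.8) + (4.2)·(4.2) + (0.2)·(0.2) + (-0.8)·(-0.8) + (-0.8)·(-0.8)) / 4 = 26.8/4 = 6.7
  Sample standard deviations s_i = √(s[i,i]):
  s(A) = √(4.8) = 2.1909
  s(B) = √(5.8) = 2.4083
  s(C) = √(6.7) = 2.5884

Step 3 — r_{ij} = s_{ij} / (s_i · s_j):
  r[A,A] = 1 (diagonal).
  r[A,B] = 4.8 / (2.1909 · 2.4083) = 4.8 / 5.2764 = 0.9097
  r[A,C] = -0.6 / (2.1909 · 2.5884) = -0.6 / 5.671 = -0.1058
  r[B,B] = 1 (diagonal).
  r[B,C] = 0.9 / (2.4083 · 2.5884) = 0.9 / 6.2338 = 0.1444
  r[C,C] = 1 (diagonal).

R is symmetric with unit diagonal. Assembling:

R = [[1, 0.9097, -0.1058],
 [0.9097, 1, 0.1444],
 [-0.1058, 0.1444, 1]]


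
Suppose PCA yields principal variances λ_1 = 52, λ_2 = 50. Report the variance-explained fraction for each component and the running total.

Step 1 — total variance = trace(Sigma) = Σ λ_i = 52 + 50 = 102.

Step 2 — fraction explained by component i = λ_i / Σ λ:
  PC1: 52/102 = 0.5098
  PC2: 50/102 = 0.4902

Step 3 — cumulative fraction after k components = (λ_1 + ... + λ_k) / Σ λ:
  k = 1: 52/102 = 0.5098
  k = 2: (52 + 50)/102 = 102/102 = 1

Summary (fraction, with percent):

explained: PC1 0.5098 (50.98%), PC2 0.4902 (49.02%);  cumulative: 0.5098, 1


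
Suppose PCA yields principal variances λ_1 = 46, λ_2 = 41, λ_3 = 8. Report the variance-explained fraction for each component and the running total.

Step 1 — total variance = trace(Sigma) = Σ λ_i = 46 + 41 + 8 = 95.

Step 2 — fraction explained by component i = λ_i / Σ λ:
  PC1: 46/95 = 0.4842
  PC2: 41/95 = 0.4316
  PC3: 8/95 = 0.0842

Step 3 — cumulative fraction after k components = (λ_1 + ... + λ_k) / Σ λ:
  k = 1: 46/95 = 0.4842
  k = 2: (46 + 41)/95 = 87/95 = 0.9158
  k = 3: (46 + 41 + 8)/95 = 95/95 = 1

Summary (fraction, with percent):

explained: PC1 0.4842 (48.42%), PC2 0.4316 (43.16%), PC3 0.0842 (8.42%);  cumulative: 0.4842, 0.9158, 1


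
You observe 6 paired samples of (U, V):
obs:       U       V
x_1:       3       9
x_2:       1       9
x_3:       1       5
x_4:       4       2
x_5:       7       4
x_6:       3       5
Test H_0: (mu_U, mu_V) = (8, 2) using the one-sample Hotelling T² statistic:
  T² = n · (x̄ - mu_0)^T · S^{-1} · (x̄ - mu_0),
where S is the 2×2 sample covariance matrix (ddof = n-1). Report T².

Step 1 — sample mean vector:
  mean(U) = (3 + 1 + 1 + 4 + 7 + 3) / 6 = 19/6 = 3.1667
  mean(V) = (9 + 9 + 5 + 2 + 4 + 5) / 6 = 34/6 = 5.6667
  x̄ = (3.1667, 5.6667),  deviation x̄ - mu_0 = (3.1667, 5.6667) - (8, 2) = (-4.8333, 3.6667).

Step 2 — sample covariance matrix, S[i,j] = (1/(n-1)) · Σ_k (x_{k,i} - mean_i) · (x_{k,j} - mean_j), divisor n-1 = 5:
  S[U,U] = ((-0.1667)·(-0.1667) + (-2.1667)·(-2.1667) + (-2.1667)·(-2.1667) + (0.8333)·(0.8333) + (3.8333)·(3.8333) + (-0.1667)·(-0.1667)) / 5 = 24.8333/5 = 4.9667
  S[U,V] = ((-0.1667)·(3.3333) + (-2.1667)·(3.3333) + (-2.1667)·(-0.6667) + (0.8333)·(-3.6667) + (3.8333)·(-1.6667) + (-0.1667)·(-0.6667)) / 5 = -15.6667/5 = -3.1333
  S[V,V] = ((3.3333)·(3.3333) + (3.3333)·(3.3333) + (-0.6667)·(-0.6667) + (-3.6667)·(-3.6667) + (-1.6667)·(-1.6667) + (-0.6667)·(-0.6667)) / 5 = 39.3333/5 = 7.8667
  S = [[4.9667, -3.1333],
 [-3.1333, 7.8667]].

Step 3 — invert S. det(S) = 4.9667·7.8667 - (-3.1333)² = 29.2533.
  S^{-1} = (1/det) · [[d, -b], [-b, a]] = [[0.2689, 0.1071],
 [0.1071, 0.1698]].

Step 4 — quadratic form (x̄ - mu_0)^T · S^{-1} · (x̄ - mu_0):
  S^{-1} · (x̄ - mu_0) = (-0.907, 0.1048),
  (x̄ - mu_0)^T · [...] = (-4.8333)·(-0.907) + (3.6667)·(0.1048) = 4.7683.

Step 5 — scale by n: T² = 6 · 4.7683 = 28.6098.

T² ≈ 28.6098


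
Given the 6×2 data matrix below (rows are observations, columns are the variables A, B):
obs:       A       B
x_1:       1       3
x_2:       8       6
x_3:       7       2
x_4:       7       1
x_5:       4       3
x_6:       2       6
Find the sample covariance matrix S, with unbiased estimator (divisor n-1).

Step 1 — column means:
  mean(A) = (1 + 8 + 7 + 7 + 4 + 2) / 6 = 29/6 = 4.8333
  mean(B) = (3 + 6 + 2 + 1 + 3 + 6) / 6 = 21/6 = 3.5

Step 2 — sample covariance S[i,j] = (1/(n-1)) · Σ_k (x_{k,i} - mean_i) · (x_{k,j} - mean_j), with n-1 = 5.
  S[A,A] = ((-3.8333)·(-3.8333) + (3.1667)·(3.1667) + (2.1667)·(2.1667) + (2.1667)·(2.1667) + (-0.8333)·(-0.8333) + (-2.8333)·(-2.8333)) / 5 = 42.8333/5 = 8.5667
  S[A,B] = ((-3.8333)·(-0.5) + (3.1667)·(2.5) + (2.1667)·(-1.5) + (2.1667)·(-2.5) + (-0.8333)·(-0.5) + (-2.8333)·(2.5)) / 5 = -5.5/5 = -1.1
  S[B,B] = ((-0.5)·(-0.5) + (2.5)·(2.5) + (-1.5)·(-1.5) + (-2.5)·(-2.5) + (-0.5)·(-0.5) + (2.5)·(2.5)) / 5 = 21.5/5 = 4.3

S is symmetric (S[j,i] = S[i,j]). Assembling:

S = [[8.5667, -1.1],
 [-1.1, 4.3]]


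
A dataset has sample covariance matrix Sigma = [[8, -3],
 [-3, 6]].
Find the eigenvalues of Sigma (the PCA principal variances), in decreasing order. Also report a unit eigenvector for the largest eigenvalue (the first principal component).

Step 1 — characteristic polynomial of 2×2 Sigma:
  det(Sigma - λI) = λ² - trace · λ + det = 0.
  trace = 8 + 6 = 14, det = 8·6 - (-3)² = 39.
Step 2 — discriminant:
  Δ = trace² - 4·det = 196 - 156 = 40.
Step 3 — eigenvalues:
  λ = (trace ± √Δ)/2 = (14 ± 6.3246)/2,
  λ_1 = 10.1623,  λ_2 = 3.8377.

Step 4 — unit eigenvector for λ_1: solve (Sigma - λ_1 I)v = 0. First row:
  (8 - 10.1623)·v_x + (-3)·v_y = 0, i.e. (-2.1623)·v_x + (-3)·v_y = 0,
  so v ∝ (b, λ_1 - a) = (-3, 2.1623); multiply by -1 so the first entry is positive: u = (3, -2.1623).
  ||u|| = √((3)² + (-2.1623)²) = √(13.6754) ≈ 3.698,
  v_1 = u/||u|| ≈ (0.8112, -0.5847) (||v_1|| = 1).

λ_1 = 10.1623,  λ_2 = 3.8377;  v_1 ≈ (0.8112, -0.5847)


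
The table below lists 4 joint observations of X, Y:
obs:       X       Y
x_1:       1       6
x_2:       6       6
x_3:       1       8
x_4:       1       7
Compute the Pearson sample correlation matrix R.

Step 1 — column means:
  mean(X) = (1 + 6 + 1 + 1) / 4 = 9/4 = 2.25
  mean(Y) = (6 + 6 + 8 + 7) / 4 = 27/4 = 6.75

Step 2 — sample variances and covariances s[i,j] = (1/(n-1)) · Σ_k (x_{k,i} - mean_i) · (x_{k,j} - mean_j), with n-1 = 3:
  s[X,X] = ((-1.25)·(-1.25) + (3.75)·(3.75) + (-1.25)·(-1.25) + (-1.25)·(-1.25)) / 3 = 18.75/3 = 6.25
  s[X,Y] = ((-1.25)·(-0.75) + (3.75)·(-0.75) + (-1.25)·(1.25) + (-1.25)·(0.25)) / 3 = -3.75/3 = -1.25
  s[Y,Y] = ((-0.75)·(-0.75) + (-0.75)·(-0.75) + (1.25)·(1.25) + (0.25)·(0.25)) / 3 = 2.75/3 = 0.9167
  Sample standard deviations s_i = √(s[i,i]):
  s(X) = √(6.25) = 2.5
  s(Y) = √(0.9167) = 0.9574

Step 3 — r_{ij} = s_{ij} / (s_i · s_j):
  r[X,X] = 1 (diagonal).
  r[X,Y] = -1.25 / (2.5 · 0.9574) = -1.25 / 2.3936 = -0.5222
  r[Y,Y] = 1 (diagonal).

R is symmetric with unit diagonal. Assembling:

R = [[1, -0.5222],
 [-0.5222, 1]]


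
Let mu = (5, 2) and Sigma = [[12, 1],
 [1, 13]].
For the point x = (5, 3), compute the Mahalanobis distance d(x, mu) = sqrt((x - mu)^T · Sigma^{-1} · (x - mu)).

Step 1 — centre the observation: (x - mu) = (0, 1).

Step 2 — invert Sigma. det(Sigma) = 12·13 - (1)² = 155.
  Sigma^{-1} = (1/det) · [[d, -b], [-b, a]] = [[0.0839, -0.0065],
 [-0.0065, 0.0774]].

Step 3 — form the quadratic (x - mu)^T · Sigma^{-1} · (x - mu):
  Sigma^{-1} · (x - mu) = (-0.0065, 0.0774).
  (x - mu)^T · [Sigma^{-1} · (x - mu)] = (0)·(-0.0065) + (1)·(0.0774) = 0.0774.

Step 4 — take square root: d = √(0.0774) ≈ 0.2782.

d(x, mu) = √(0.0774) ≈ 0.2782


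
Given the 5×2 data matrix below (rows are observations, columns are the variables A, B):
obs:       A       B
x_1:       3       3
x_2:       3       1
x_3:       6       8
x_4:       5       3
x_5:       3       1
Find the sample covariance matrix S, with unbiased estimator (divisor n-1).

Step 1 — column means:
  mean(A) = (3 + 3 + 6 + 5 + 3) / 5 = 20/5 = 4
  mean(B) = (3 + 1 + 8 + 3 + 1) / 5 = 16/5 = 3.2

Step 2 — sample covariance S[i,j] = (1/(n-1)) · Σ_k (x_{k,i} - mean_i) · (x_{k,j} - mean_j), with n-1 = 4.
  S[A,A] = ((-1)·(-1) + (-1)·(-1) + (2)·(2) + (1)·(1) + (-1)·(-1)) / 4 = 8/4 = 2
  S[A,B] = ((-1)·(-0.2) + (-1)·(-2.2) + (2)·(4.8) + (1)·(-0.2) + (-1)·(-2.2)) / 4 = 14/4 = 3.5
  S[B,B] = ((-0.2)·(-0.2) + (-2.2)·(-2.2) + (4.8)·(4.8) + (-0.2)·(-0.2) + (-2.2)·(-2.2)) / 4 = 32.8/4 = 8.2

S is symmetric (S[j,i] = S[i,j]). Assembling:

S = [[2, 3.5],
 [3.5, 8.2]]


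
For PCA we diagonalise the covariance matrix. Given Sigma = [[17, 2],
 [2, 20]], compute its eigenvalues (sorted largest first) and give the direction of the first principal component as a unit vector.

Step 1 — characteristic polynomial of 2×2 Sigma:
  det(Sigma - λI) = λ² - trace · λ + det = 0.
  trace = 17 + 20 = 37, det = 17·20 - (2)² = 336.
Step 2 — discriminant:
  Δ = trace² - 4·det = 1369 - 1344 = 25.
Step 3 — eigenvalues:
  λ = (trace ± √Δ)/2 = (37 ± 5)/2,
  λ_1 = 21,  λ_2 = 16.

Step 4 — unit eigenvector for λ_1: solve (Sigma - λ_1 I)v = 0. First row:
  (17 - 21)·v_x + (2)·v_y = 0, i.e. (-4)·v_x + (2)·v_y = 0,
  so v ∝ (b, λ_1 - a) = (2, 4) = u.
  ||u|| = √((2)² + (4)²) = √(20) ≈ 4.4721,
  v_1 = u/||u|| ≈ (0.4472, 0.8944) (||v_1|| = 1).

λ_1 = 21,  λ_2 = 16;  v_1 ≈ (0.4472, 0.8944)


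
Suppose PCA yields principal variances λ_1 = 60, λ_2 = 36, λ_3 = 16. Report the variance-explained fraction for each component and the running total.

Step 1 — total variance = trace(Sigma) = Σ λ_i = 60 + 36 + 16 = 112.

Step 2 — fraction explained by component i = λ_i / Σ λ:
  PC1: 60/112 = 0.5357
  PC2: 36/112 = 0.3214
  PC3: 16/112 = 0.1429

Step 3 — cumulative fraction after k components = (λ_1 + ... + λ_k) / Σ λ:
  k = 1: 60/112 = 0.5357
  k = 2: (60 + 36)/112 = 96/112 = 0.8571
  k = 3: (60 + 36 + 16)/112 = 112/112 = 1

Summary (fraction, with percent):

explained: PC1 0.5357 (53.57%), PC2 0.3214 (32.14%), PC3 0.1429 (14.29%);  cumulative: 0.5357, 0.8571, 1


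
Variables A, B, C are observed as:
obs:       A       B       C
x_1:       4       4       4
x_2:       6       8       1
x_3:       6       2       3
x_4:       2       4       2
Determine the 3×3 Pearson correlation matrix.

Step 1 — column means:
  mean(A) = (4 + 6 + 6 + 2) / 4 = 18/4 = 4.5
  mean(B) = (4 + 8 + 2 + 4) / 4 = 18/4 = 4.5
  mean(C) = (4 + 1 + 3 + 2) / 4 = 10/4 = 2.5

Step 2 — sample variances and covariances s[i,j] = (1/(n-1)) · Σ_k (x_{k,i} - mean_i) · (x_{k,j} - mean_j), with n-1 = 3:
  s[A,A] = ((-0.5)·(-0.5) + (1.5)·(1.5) + (1.5)·(1.5) + (-2.5)·(-2.5)) / 3 = 11/3 = 3.6667
  s[A,B] = ((-0.5)·(-0.5) + (1.5)·(3.5) + (1.5)·(-2.5) + (-2.5)·(-0.5)) / 3 = 3/3 = 1
  s[A,C] = ((-0.5)·(1.5) + (1.5)·(-1.5) + (1.5)·(0.5) + (-2.5)·(-0.5)) / 3 = -1/3 = -0.3333
  s[B,B] = ((-0.5)·(-0.5) + (3.5)·(3.5) + (-2.5)·(-2.5) + (-0.5)·(-0.5)) / 3 = 19/3 = 6.3333
  s[B,C] = ((-0.5)·(1.5) + (3.5)·(-1.5) + (-2.5)·(0.5) + (-0.5)·(-0.5)) / 3 = -7/3 = -2.3333
  s[C,C] = ((1.5)·(1.5) + (-1.5)·(-1.5) + (0.5)·(0.5) + (-0.5)·(-0.5)) / 3 = 5/3 = 1.6667
  Sample standard deviations s_i = √(s[i,i]):
  s(A) = √(3.6667) = 1.9149
  s(B) = √(6.3333) = 2.5166
  s(C) = √(1.6667) = 1.291

Step 3 — r_{ij} = s_{ij} / (s_i · s_j):
  r[A,A] = 1 (diagonal).
  r[A,B] = 1 / (1.9149 · 2.5166) = 1 / 4.8189 = 0.2075
  r[A,C] = -0.3333 / (1.9149 · 1.291) = -0.3333 / 2.4721 = -0.1348
  r[B,B] = 1 (diagonal).
  r[B,C] = -2.3333 / (2.5166 · 1.291) = -2.3333 / 3.2489 = -0.7182
  r[C,C] = 1 (diagonal).

R is symmetric with unit diagonal. Assembling:

R = [[1, 0.2075, -0.1348],
 [0.2075, 1, -0.7182],
 [-0.1348, -0.7182, 1]]


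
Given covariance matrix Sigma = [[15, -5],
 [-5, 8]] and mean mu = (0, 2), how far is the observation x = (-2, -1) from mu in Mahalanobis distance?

Step 1 — centre the observation: (x - mu) = (-2, -3).

Step 2 — invert Sigma. det(Sigma) = 15·8 - (-5)² = 95.
  Sigma^{-1} = (1/det) · [[d, -b], [-b, a]] = [[0.0842, 0.0526],
 [0.0526, 0.1579]].

Step 3 — form the quadratic (x - mu)^T · Sigma^{-1} · (x - mu):
  Sigma^{-1} · (x - mu) = (-0.3263, -0.5789).
  (x - mu)^T · [Sigma^{-1} · (x - mu)] = (-2)·(-0.3263) + (-3)·(-0.5789) = 2.3895.

Step 4 — take square root: d = √(2.3895) ≈ 1.5458.

d(x, mu) = √(2.3895) ≈ 1.5458


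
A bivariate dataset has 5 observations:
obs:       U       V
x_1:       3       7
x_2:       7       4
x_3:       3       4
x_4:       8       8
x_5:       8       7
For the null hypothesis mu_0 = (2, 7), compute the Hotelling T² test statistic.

Step 1 — sample mean vector:
  mean(U) = (3 + 7 + 3 + 8 + 8) / 5 = 29/5 = 5.8
  mean(V) = (7 + 4 + 4 + 8 + 7) / 5 = 30/5 = 6
  x̄ = (5.8, 6),  deviation x̄ - mu_0 = (5.8, 6) - (2, 7) = (3.8, -1).

Step 2 — sample covariance matrix, S[i,j] = (1/(n-1)) · Σ_k (x_{k,i} - mean_i) · (x_{k,j} - mean_j), divisor n-1 = 4:
  S[U,U] = ((-2.8)·(-2.8) + (1.2)·(1.2) + (-2.8)·(-2.8) + (2.2)·(2.2) + (2.2)·(2.2)) / 4 = 26.8/4 = 6.7
  S[U,V] = ((-2.8)·(1) + (1.2)·(-2) + (-2.8)·(-2) + (2.2)·(2) + (2.2)·(1)) / 4 = 7/4 = 1.75
  S[V,V] = ((1)·(1) + (-2)·(-2) + (-2)·(-2) + (2)·(2) + (1)·(1)) / 4 = 14/4 = 3.5
  S = [[6.7, 1.75],
 [1.75, 3.5]].

Step 3 — invert S. det(S) = 6.7·3.5 - (1.75)² = 20.3875.
  S^{-1} = (1/det) · [[d, -b], [-b, a]] = [[0.1717, -0.0858],
 [-0.0858, 0.3286]].

Step 4 — quadratic form (x̄ - mu_0)^T · S^{-1} · (x̄ - mu_0):
  S^{-1} · (x̄ - mu_0) = (0.7382, -0.6548),
  (x̄ - mu_0)^T · [...] = (3.8)·(0.7382) + (-1)·(-0.6548) = 3.46.

Step 5 — scale by n: T² = 5 · 3.46 = 17.2998.

T² ≈ 17.2998


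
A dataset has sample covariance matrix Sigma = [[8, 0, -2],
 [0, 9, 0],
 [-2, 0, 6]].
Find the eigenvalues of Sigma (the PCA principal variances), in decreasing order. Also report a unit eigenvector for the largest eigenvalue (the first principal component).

Step 1 — characteristic polynomial p(λ) = det(λI - Sigma) = λ³ - tr·λ² + c_1·λ - det, where tr = trace, c_1 = sum of the principal 2×2 minors, det = det(Sigma):
  tr = 8 + 9 + 6 = 23,
  c_1 = (8·9 - (0)²) + (8·6 - (-2)²) + (9·6 - (0)²) = 72 + 44 + 54 = 170,
  det = 8·(9·6 - (0)²) - (0)·((0)·6 - (0)·(-2)) + (-2)·((0)·(0) - 9·(-2)) = 8·(54) - (0)·(0) + (-2)·(18) = 396.
  So p(λ) = λ³ - 23λ² + 170λ - 396.
Step 2 — look for an integer root (rational root theorem: any rational root is an integer divisor of 396). Testing λ = 9:
  p(9) = 729 - 1863 + 1530 - 396 = 0  ✓
  Dividing out (λ - 9): p(λ) = (λ - 9)(λ² - 14λ + 44).
Step 3 — remaining eigenvalues from the quadratic λ² - 14λ + 44 = 0:
  Δ = 14² - 4·44 = 196 - 176 = 20,  λ = (14 ± √20)/2 = (14 ± 4.4721)/2 ≈ 9.2361 or 4.7639.
  Sorted: λ_1 = 9.2361,  λ_2 = 9,  λ_3 = 4.7639  (check: sum = 23 = tr ✓).

Step 4 — unit eigenvector for λ_1 ≈ 9.2361: v spans the null space of (Sigma - λ_1 I), whose rows are
  r_1 = (-1.2361, 0, -2),  r_2 = (0, -0.2361, 0),  r_3 = (-2, 0, -3.2361).
  v is orthogonal to every row, so take v ∝ r_1 × r_2 = ((0)·(0) - (-2)·(-0.2361), (-2)·(0) - (-1.2361)·(0), (-1.2361)·(-0.2361) - (0)·(0)) ≈ (-0.4721, 0, 0.2918).
  Rescale (multiply by -1 so the first nonzero entry is positive): u = (0.4721, 0, -0.2918).
  ||u|| = √((0.4721)² + (0)² + (-0.2918)²) = √(0.3081) ≈ 0.555,  v_1 = u/||u|| ≈ (0.8507, 0, -0.5257) (||v_1|| = 1).

λ_1 = 9.2361,  λ_2 = 9,  λ_3 = 4.7639;  v_1 ≈ (0.8507, 0, -0.5257)


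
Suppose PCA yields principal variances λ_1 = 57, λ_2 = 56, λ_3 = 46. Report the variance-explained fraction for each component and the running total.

Step 1 — total variance = trace(Sigma) = Σ λ_i = 57 + 56 + 46 = 159.

Step 2 — fraction explained by component i = λ_i / Σ λ:
  PC1: 57/159 = 0.3585
  PC2: 56/159 = 0.3522
  PC3: 46/159 = 0.2893

Step 3 — cumulative fraction after k components = (λ_1 + ... + λ_k) / Σ λ:
  k = 1: 57/159 = 0.3585
  k = 2: (57 + 56)/159 = 113/159 = 0.7107
  k = 3: (57 + 56 + 46)/159 = 159/159 = 1

Summary (fraction, with percent):

explained: PC1 0.3585 (35.85%), PC2 0.3522 (35.22%), PC3 0.2893 (28.93%);  cumulative: 0.3585, 0.7107, 1


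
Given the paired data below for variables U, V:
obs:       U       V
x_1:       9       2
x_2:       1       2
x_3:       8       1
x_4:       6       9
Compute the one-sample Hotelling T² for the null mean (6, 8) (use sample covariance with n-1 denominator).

Step 1 — sample mean vector:
  mean(U) = (9 + 1 + 8 + 6) / 4 = 24/4 = 6
  mean(V) = (2 + 2 + 1 + 9) / 4 = 14/4 = 3.5
  x̄ = (6, 3.5),  deviation x̄ - mu_0 = (6, 3.5) - (6, 8) = (0, -4.5).

Step 2 — sample covariance matrix, S[i,j] = (1/(n-1)) · Σ_k (x_{k,i} - mean_i) · (x_{k,j} - mean_j), divisor n-1 = 3:
  S[U,U] = ((3)·(3) + (-5)·(-5) + (2)·(2) + (0)·(0)) / 3 = 38/3 = 12.6667
  S[U,V] = ((3)·(-1.5) + (-5)·(-1.5) + (2)·(-2.5) + (0)·(5.5)) / 3 = -2/3 = -0.6667
  S[V,V] = ((-1.5)·(-1.5) + (-1.5)·(-1.5) + (-2.5)·(-2.5) + (5.5)·(5.5)) / 3 = 41/3 = 13.6667
  S = [[12.6667, -0.6667],
 [-0.6667, 13.6667]].

Step 3 — invert S. det(S) = 12.6667·13.6667 - (-0.6667)² = 172.6667.
  S^{-1} = (1/det) · [[d, -b], [-b, a]] = [[0.0792, 0.0039],
 [0.0039, 0.0734]].

Step 4 — quadratic form (x̄ - mu_0)^T · S^{-1} · (x̄ - mu_0):
  S^{-1} · (x̄ - mu_0) = (-0.0174, -0.3301),
  (x̄ - mu_0)^T · [...] = (0)·(-0.0174) + (-4.5)·(-0.3301) = 1.4855.

Step 5 — scale by n: T² = 4 · 1.4855 = 5.9421.

T² ≈ 5.9421


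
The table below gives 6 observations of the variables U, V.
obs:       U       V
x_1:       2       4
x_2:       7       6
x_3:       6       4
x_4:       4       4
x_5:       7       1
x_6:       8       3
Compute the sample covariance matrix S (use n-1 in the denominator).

Step 1 — column means:
  mean(U) = (2 + 7 + 6 + 4 + 7 + 8) / 6 = 34/6 = 5.6667
  mean(V) = (4 + 6 + 4 + 4 + 1 + 3) / 6 = 22/6 = 3.6667

Step 2 — sample covariance S[i,j] = (1/(n-1)) · Σ_k (x_{k,i} - mean_i) · (x_{k,j} - mean_j), with n-1 = 5.
  S[U,U] = ((-3.6667)·(-3.6667) + (1.3333)·(1.3333) + (0.3333)·(0.3333) + (-1.6667)·(-1.6667) + (1.3333)·(1.3333) + (2.3333)·(2.3333)) / 5 = 25.3333/5 = 5.0667
  S[U,V] = ((-3.6667)·(0.3333) + (1.3333)·(2.3333) + (0.3333)·(0.3333) + (-1.6667)·(0.3333) + (1.3333)·(-2.6667) + (2.3333)·(-0.6667)) / 5 = -3.6667/5 = -0.7333
  S[V,V] = ((0.3333)·(0.3333) + (2.3333)·(2.3333) + (0.3333)·(0.3333) + (0.3333)·(0.3333) + (-2.6667)·(-2.6667) + (-0.6667)·(-0.6667)) / 5 = 13.3333/5 = 2.6667

S is symmetric (S[j,i] = S[i,j]). Assembling:

S = [[5.0667, -0.7333],
 [-0.7333, 2.6667]]


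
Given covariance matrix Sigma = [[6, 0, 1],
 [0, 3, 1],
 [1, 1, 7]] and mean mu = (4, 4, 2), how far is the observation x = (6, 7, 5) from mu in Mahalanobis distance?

Step 1 — centre the observation: (x - mu) = (2, 3, 3).

Step 2 — invert Sigma (cofactor / det for 3×3, or solve directly):
  Sigma^{-1} = [[0.1709, 0.0085, -0.0256],
 [0.0085, 0.3504, -0.0513],
 [-0.0256, -0.0513, 0.1538]].

Step 3 — form the quadratic (x - mu)^T · Sigma^{-1} · (x - mu):
  Sigma^{-1} · (x - mu) = (0.2906, 0.9145, 0.2564).
  (x - mu)^T · [Sigma^{-1} · (x - mu)] = (2)·(0.2906) + (3)·(0.9145) + (3)·(0.2564) = 4.094.

Step 4 — take square root: d = √(4.094) ≈ 2.0234.

d(x, mu) = √(4.094) ≈ 2.0234


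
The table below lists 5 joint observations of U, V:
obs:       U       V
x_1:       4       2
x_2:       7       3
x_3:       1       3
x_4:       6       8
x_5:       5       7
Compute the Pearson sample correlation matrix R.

Step 1 — column means:
  mean(U) = (4 + 7 + 1 + 6 + 5) / 5 = 23/5 = 4.6
  mean(V) = (2 + 3 + 3 + 8 + 7) / 5 = 23/5 = 4.6

Step 2 — sample variances and covariances s[i,j] = (1/(n-1)) · Σ_k (x_{k,i} - mean_i) · (x_{k,j} - mean_j), with n-1 = 4:
  s[U,U] = ((-0.6)·(-0.6) + (2.4)·(2.4) + (-3.6)·(-3.6) + (1.4)·(1.4) + (0.4)·(0.4)) / 4 = 21.2/4 = 5.3
  s[U,V] = ((-0.6)·(-2.6) + (2.4)·(-1.6) + (-3.6)·(-1.6) + (1.4)·(3.4) + (0.4)·(2.4)) / 4 = 9.2/4 = 2.3
  s[V,V] = ((-2.6)·(-2.6) + (-1.6)·(-1.6) + (-1.6)·(-1.6) + (3.4)·(3.4) + (2.4)·(2.4)) / 4 = 29.2/4 = 7.3
  Sample standard deviations s_i = √(s[i,i]):
  s(U) = √(5.3) = 2.3022
  s(V) = √(7.3) = 2.7019

Step 3 — r_{ij} = s_{ij} / (s_i · s_j):
  r[U,U] = 1 (diagonal).
  r[U,V] = 2.3 / (2.3022 · 2.7019) = 2.3 / 6.2201 = 0.3698
  r[V,V] = 1 (diagonal).

R is symmetric with unit diagonal. Assembling:

R = [[1, 0.3698],
 [0.3698, 1]]


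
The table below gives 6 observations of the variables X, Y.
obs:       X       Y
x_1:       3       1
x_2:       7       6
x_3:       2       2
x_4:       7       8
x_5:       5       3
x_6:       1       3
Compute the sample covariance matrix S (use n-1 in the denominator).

Step 1 — column means:
  mean(X) = (3 + 7 + 2 + 7 + 5 + 1) / 6 = 25/6 = 4.1667
  mean(Y) = (1 + 6 + 2 + 8 + 3 + 3) / 6 = 23/6 = 3.8333

Step 2 — sample covariance S[i,j] = (1/(n-1)) · Σ_k (x_{k,i} - mean_i) · (x_{k,j} - mean_j), with n-1 = 5.
  S[X,X] = ((-1.1667)·(-1.1667) + (2.8333)·(2.8333) + (-2.1667)·(-2.1667) + (2.8333)·(2.8333) + (0.8333)·(0.8333) + (-3.1667)·(-3.1667)) / 5 = 32.8333/5 = 6.5667
  S[X,Y] = ((-1.1667)·(-2.8333) + (2.8333)·(2.1667) + (-2.1667)·(-1.8333) + (2.8333)·(4.1667) + (0.8333)·(-0.8333) + (-3.1667)·(-0.8333)) / 5 = 27.1667/5 = 5.4333
  S[Y,Y] = ((-2.8333)·(-2.8333) + (2.1667)·(2.1667) + (-1.8333)·(-1.8333) + (4.1667)·(4.1667) + (-0.8333)·(-0.8333) + (-0.8333)·(-0.8333)) / 5 = 34.8333/5 = 6.9667

S is symmetric (S[j,i] = S[i,j]). Assembling:

S = [[6.5667, 5.4333],
 [5.4333, 6.9667]]


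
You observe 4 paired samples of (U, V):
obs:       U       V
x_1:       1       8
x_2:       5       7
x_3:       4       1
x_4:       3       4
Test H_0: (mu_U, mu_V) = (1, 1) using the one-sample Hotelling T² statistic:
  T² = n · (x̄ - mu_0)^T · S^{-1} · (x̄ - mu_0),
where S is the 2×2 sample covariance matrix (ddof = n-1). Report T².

Step 1 — sample mean vector:
  mean(U) = (1 + 5 + 4 + 3) / 4 = 13/4 = 3.25
  mean(V) = (8 + 7 + 1 + 4) / 4 = 20/4 = 5
  x̄ = (3.25, 5),  deviation x̄ - mu_0 = (3.25, 5) - (1, 1) = (2.25, 4).

Step 2 — sample covariance matrix, S[i,j] = (1/(n-1)) · Σ_k (x_{k,i} - mean_i) · (x_{k,j} - mean_j), divisor n-1 = 3:
  S[U,U] = ((-2.25)·(-2.25) + (1.75)·(1.75) + (0.75)·(0.75) + (-0.25)·(-0.25)) / 3 = 8.75/3 = 2.9167
  S[U,V] = ((-2.25)·(3) + (1.75)·(2) + (0.75)·(-4) + (-0.25)·(-1)) / 3 = -6/3 = -2
  S[V,V] = ((3)·(3) + (2)·(2) + (-4)·(-4) + (-1)·(-1)) / 3 = 30/3 = 10
  S = [[2.9167, -2],
 [-2, 10]].

Step 3 — invert S. det(S) = 2.9167·10 - (-2)² = 25.1667.
  S^{-1} = (1/det) · [[d, -b], [-b, a]] = [[0.3974, 0.0795],
 [0.0795, 0.1159]].

Step 4 — quadratic form (x̄ - mu_0)^T · S^{-1} · (x̄ - mu_0):
  S^{-1} · (x̄ - mu_0) = (1.2119, 0.6424),
  (x̄ - mu_0)^T · [...] = (2.25)·(1.2119) + (4)·(0.6424) = 5.2964.

Step 5 — scale by n: T² = 4 · 5.2964 = 21.1854.

T² ≈ 21.1854


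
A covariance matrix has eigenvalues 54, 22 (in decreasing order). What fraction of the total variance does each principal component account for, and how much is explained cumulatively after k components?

Step 1 — total variance = trace(Sigma) = Σ λ_i = 54 + 22 = 76.

Step 2 — fraction explained by component i = λ_i / Σ λ:
  PC1: 54/76 = 0.7105
  PC2: 22/76 = 0.2895

Step 3 — cumulative fraction after k components = (λ_1 + ... + λ_k) / Σ λ:
  k = 1: 54/76 = 0.7105
  k = 2: (54 + 22)/76 = 76/76 = 1

Summary (fraction, with percent):

explained: PC1 0.7105 (71.05%), PC2 0.2895 (28.95%);  cumulative: 0.7105, 1


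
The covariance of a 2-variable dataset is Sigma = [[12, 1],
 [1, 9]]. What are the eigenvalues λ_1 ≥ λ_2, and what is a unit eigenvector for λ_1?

Step 1 — characteristic polynomial of 2×2 Sigma:
  det(Sigma - λI) = λ² - trace · λ + det = 0.
  trace = 12 + 9 = 21, det = 12·9 - (1)² = 107.
Step 2 — discriminant:
  Δ = trace² - 4·det = 441 - 428 = 13.
Step 3 — eigenvalues:
  λ = (trace ± √Δ)/2 = (21 ± 3.6056)/2,
  λ_1 = 12.3028,  λ_2 = 8.6972.

Step 4 — unit eigenvector for λ_1: solve (Sigma - λ_1 I)v = 0. First row:
  (12 - 12.3028)·v_x + (1)·v_y = 0, i.e. (-0.3028)·v_x + (1)·v_y = 0,
  so v ∝ (b, λ_1 - a) = (1, 0.3028) = u.
  ||u|| = √((1)² + (0.3028)²) = √(1.0917) ≈ 1.0448,
  v_1 = u/||u|| ≈ (0.9571, 0.2898) (||v_1|| = 1).

λ_1 = 12.3028,  λ_2 = 8.6972;  v_1 ≈ (0.9571, 0.2898)


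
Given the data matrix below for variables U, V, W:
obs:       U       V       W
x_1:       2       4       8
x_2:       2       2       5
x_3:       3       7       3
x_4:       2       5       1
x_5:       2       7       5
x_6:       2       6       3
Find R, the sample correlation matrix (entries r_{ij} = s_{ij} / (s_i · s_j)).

Step 1 — column means:
  mean(U) = (2 + 2 + 3 + 2 + 2 + 2) / 6 = 13/6 = 2.1667
  mean(V) = (4 + 2 + 7 + 5 + 7 + 6) / 6 = 31/6 = 5.1667
  mean(W) = (8 + 5 + 3 + 1 + 5 + 3) / 6 = 25/6 = 4.1667

Step 2 — sample variances and covariances s[i,j] = (1/(n-1)) · Σ_k (x_{k,i} - mean_i) · (x_{k,j} - mean_j), with n-1 = 5:
  s[U,U] = ((-0.1667)·(-0.1667) + (-0.1667)·(-0.1667) + (0.8333)·(0.8333) + (-0.1667)·(-0.1667) + (-0.1667)·(-0.1667) + (-0.1667)·(-0.1667)) / 5 = 0.8333/5 = 0.1667
  s[U,V] = ((-0.1667)·(-1.1667) + (-0.1667)·(-3.1667) + (0.8333)·(1.8333) + (-0.1667)·(-0.1667) + (-0.1667)·(1.8333) + (-0.1667)·(0.8333)) / 5 = 1.8333/5 = 0.3667
  s[U,W] = ((-0.1667)·(3.8333) + (-0.1667)·(0.8333) + (0.8333)·(-1.1667) + (-0.1667)·(-3.1667) + (-0.1667)·(0.8333) + (-0.1667)·(-1.1667)) / 5 = -1.1667/5 = -0.2333
  s[V,V] = ((-1.1667)·(-1.1667) + (-3.1667)·(-3.1667) + (1.8333)·(1.8333) + (-0.1667)·(-0.1667) + (1.8333)·(1.8333) + (0.8333)·(0.8333)) / 5 = 18.8333/5 = 3.7667
  s[V,W] = ((-1.1667)·(3.8333) + (-3.1667)·(0.8333) + (1.8333)·(-1.1667) + (-0.1667)·(-3.1667) + (1.8333)·(0.8333) + (0.8333)·(-1.1667)) / 5 = -8.1667/5 = -1.6333
  s[W,W] = ((3.8333)·(3.8333) + (0.8333)·(0.8333) + (-1.1667)·(-1.1667) + (-3.1667)·(-3.1667) + (0.8333)·(0.8333) + (-1.1667)·(-1.1667)) / 5 = 28.8333/5 = 5.7667
  Sample standard deviations s_i = √(s[i,i]):
  s(U) = √(0.1667) = 0.4082
  s(V) = √(3.7667) = 1.9408
  s(W) = √(5.7667) = 2.4014

Step 3 — r_{ij} = s_{ij} / (s_i · s_j):
  r[U,U] = 1 (diagonal).
  r[U,V] = 0.3667 / (0.4082 · 1.9408) = 0.3667 / 0.7923 = 0.4628
  r[U,W] = -0.2333 / (0.4082 · 2.4014) = -0.2333 / 0.9804 = -0.238
  r[V,V] = 1 (diagonal).
  r[V,W] = -1.6333 / (1.9408 · 2.4014) = -1.6333 / 4.6606 = -0.3505
  r[W,W] = 1 (diagonal).

R is symmetric with unit diagonal. Assembling:

R = [[1, 0.4628, -0.238],
 [0.4628, 1, -0.3505],
 [-0.238, -0.3505, 1]]


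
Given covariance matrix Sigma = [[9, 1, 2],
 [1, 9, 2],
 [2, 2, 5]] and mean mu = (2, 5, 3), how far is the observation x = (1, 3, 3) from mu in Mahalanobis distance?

Step 1 — centre the observation: (x - mu) = (-1, -2, 0).

Step 2 — invert Sigma (cofactor / det for 3×3, or solve directly):
  Sigma^{-1} = [[0.122, -0.003, -0.0476],
 [-0.003, 0.122, -0.0476],
 [-0.0476, -0.0476, 0.2381]].

Step 3 — form the quadratic (x - mu)^T · Sigma^{-1} · (x - mu):
  Sigma^{-1} · (x - mu) = (-0.1161, -0.2411, 0.1429).
  (x - mu)^T · [Sigma^{-1} · (x - mu)] = (-1)·(-0.1161) + (-2)·(-0.2411) + (0)·(0.1429) = 0.5982.

Step 4 — take square root: d = √(0.5982) ≈ 0.7734.

d(x, mu) = √(0.5982) ≈ 0.7734


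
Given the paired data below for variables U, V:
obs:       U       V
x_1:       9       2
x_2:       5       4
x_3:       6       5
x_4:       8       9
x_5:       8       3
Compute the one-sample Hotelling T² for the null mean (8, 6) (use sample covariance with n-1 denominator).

Step 1 — sample mean vector:
  mean(U) = (9 + 5 + 6 + 8 + 8) / 5 = 36/5 = 7.2
  mean(V) = (2 + 4 + 5 + 9 + 3) / 5 = 23/5 = 4.6
  x̄ = (7.2, 4.6),  deviation x̄ - mu_0 = (7.2, 4.6) - (8, 6) = (-0.8, -1.4).

Step 2 — sample covariance matrix, S[i,j] = (1/(n-1)) · Σ_k (x_{k,i} - mean_i) · (x_{k,j} - mean_j), divisor n-1 = 4:
  S[U,U] = ((1.8)·(1.8) + (-2.2)·(-2.2) + (-1.2)·(-1.2) + (0.8)·(0.8) + (0.8)·(0.8)) / 4 = 10.8/4 = 2.7
  S[U,V] = ((1.8)·(-2.6) + (-2.2)·(-0.6) + (-1.2)·(0.4) + (0.8)·(4.4) + (0.8)·(-1.6)) / 4 = -1.6/4 = -0.4
  S[V,V] = ((-2.6)·(-2.6) + (-0.6)·(-0.6) + (0.4)·(0.4) + (4.4)·(4.4) + (-1.6)·(-1.6)) / 4 = 29.2/4 = 7.3
  S = [[2.7, -0.4],
 [-0.4, 7.3]].

Step 3 — invert S. det(S) = 2.7·7.3 - (-0.4)² = 19.55.
  S^{-1} = (1/det) · [[d, -b], [-b, a]] = [[0.3734, 0.0205],
 [0.0205, 0.1381]].

Step 4 — quadratic form (x̄ - mu_0)^T · S^{-1} · (x̄ - mu_0):
  S^{-1} · (x̄ - mu_0) = (-0.3274, -0.2097),
  (x̄ - mu_0)^T · [...] = (-0.8)·(-0.3274) + (-1.4)·(-0.2097) = 0.5555.

Step 5 — scale by n: T² = 5 · 0.5555 = 2.7775.

T² ≈ 2.7775


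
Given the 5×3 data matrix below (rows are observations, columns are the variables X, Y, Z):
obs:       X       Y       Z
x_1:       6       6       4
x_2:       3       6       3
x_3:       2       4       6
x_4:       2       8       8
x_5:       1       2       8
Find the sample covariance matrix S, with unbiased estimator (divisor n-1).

Step 1 — column means:
  mean(X) = (6 + 3 + 2 + 2 + 1) / 5 = 14/5 = 2.8
  mean(Y) = (6 + 6 + 4 + 8 + 2) / 5 = 26/5 = 5.2
  mean(Z) = (4 + 3 + 6 + 8 + 8) / 5 = 29/5 = 5.8

Step 2 — sample covariance S[i,j] = (1/(n-1)) · Σ_k (x_{k,i} - mean_i) · (x_{k,j} - mean_j), with n-1 = 4.
  S[X,X] = ((3.2)·(3.2) + (0.2)·(0.2) + (-0.8)·(-0.8) + (-0.8)·(-0.8) + (-1.8)·(-1.8)) / 4 = 14.8/4 = 3.7
  S[X,Y] = ((3.2)·(0.8) + (0.2)·(0.8) + (-0.8)·(-1.2) + (-0.8)·(2.8) + (-1.8)·(-3.2)) / 4 = 7.2/4 = 1.8
  S[X,Z] = ((3.2)·(-1.8) + (0.2)·(-2.8) + (-0.8)·(0.2) + (-0.8)·(2.2) + (-1.8)·(2.2)) / 4 = -12.2/4 = -3.05
  S[Y,Y] = ((0.8)·(0.8) + (0.8)·(0.8) + (-1.2)·(-1.2) + (2.8)·(2.8) + (-3.2)·(-3.2)) / 4 = 20.8/4 = 5.2
  S[Y,Z] = ((0.8)·(-1.8) + (0.8)·(-2.8) + (-1.2)·(0.2) + (2.8)·(2.2) + (-3.2)·(2.2)) / 4 = -4.8/4 = -1.2
  S[Z,Z] = ((-1.8)·(-1.8) + (-2.8)·(-2.8) + (0.2)·(0.2) + (2.2)·(2.2) + (2.2)·(2.2)) / 4 = 20.8/4 = 5.2

S is symmetric (S[j,i] = S[i,j]). Assembling:

S = [[3.7, 1.8, -3.05],
 [1.8, 5.2, -1.2],
 [-3.05, -1.2, 5.2]]
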